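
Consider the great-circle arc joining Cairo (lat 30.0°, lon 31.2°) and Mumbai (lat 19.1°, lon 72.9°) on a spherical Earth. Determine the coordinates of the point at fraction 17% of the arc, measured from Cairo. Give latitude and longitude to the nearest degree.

The haversine formula gives a central angle δ ≈ 0.685 rad (39.2°) between the endpoints.
Interpolate at f = 0.17 with slerp weights a = sin((1−f)δ)/sin δ ≈ 0.851, b = sin(fδ)/sin δ ≈ 0.184.
p = a·p₁ + b·p₂ ≈ (0.681, 0.548, 0.486); φ = arcsin(p_z) ≈ 29.05°, λ = atan2(p_y, p_x) ≈ 38.79°.

≈ lat 29°, lon 39°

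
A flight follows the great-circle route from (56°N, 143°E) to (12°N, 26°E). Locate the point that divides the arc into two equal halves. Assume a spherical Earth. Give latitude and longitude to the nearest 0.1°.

From cos δ = sin φ₁ sin φ₂ + cos φ₁ cos φ₂ cos Δλ, the central angle is δ ≈ 1.647 rad (94.4°).
Interpolate at f = 1/2 with slerp weights a = sin((1−f)δ)/sin δ ≈ 0.736, b = sin(fδ)/sin δ ≈ 0.736.
p = a·p₁ + b·p₂ ≈ (0.318, 0.563, 0.763); φ = arcsin(p_z) ≈ 49.71°, λ = atan2(p_y, p_x) ≈ 60.52°.

≈ (49.7°N, 60.5°E)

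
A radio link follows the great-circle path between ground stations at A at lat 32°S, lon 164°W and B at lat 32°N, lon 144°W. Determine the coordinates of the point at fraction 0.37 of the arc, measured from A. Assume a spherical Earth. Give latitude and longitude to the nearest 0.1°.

Convert each endpoint to a unit vector on the sphere (x = cos φ cos λ, y = cos φ sin λ, z = sin φ).
The central angle between the endpoints is δ = arccos(p₁·p₂) ≈ 1.165 rad (66.7°).
Interpolate at f = 0.37 with slerp weights a = sin((1−f)δ)/sin δ ≈ 0.729, b = sin(fδ)/sin δ ≈ 0.455.
p = a·p₁ + b·p₂ ≈ (-0.906, -0.397, -0.145); φ = arcsin(p_z) ≈ -8.36°, λ = atan2(p_y, p_x) ≈ -156.34°.

≈ lat 8.4°S, lon 156.3°W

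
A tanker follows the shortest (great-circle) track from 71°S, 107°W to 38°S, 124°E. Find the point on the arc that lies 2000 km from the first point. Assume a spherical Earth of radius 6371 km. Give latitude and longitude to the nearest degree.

The haversine formula gives a central angle δ ≈ 1.137 rad (65.1°) between the endpoints. The total great-circle distance is δ·R ≈ 1.137 × 6371 ≈ 7241 km, so the target fraction is f = 2000/7241 ≈ 0.276.
Interpolate at f ≈ 0.276 with slerp weights a = sin((1−f)δ)/sin δ ≈ 0.808, b = sin(fδ)/sin δ ≈ 0.340.
p = a·p₁ + b·p₂ ≈ (-0.227, -0.029, -0.973); φ = arcsin(p_z) ≈ -76.78°, λ = atan2(p_y, p_x) ≈ -172.67°.

≈ 77°S, 173°W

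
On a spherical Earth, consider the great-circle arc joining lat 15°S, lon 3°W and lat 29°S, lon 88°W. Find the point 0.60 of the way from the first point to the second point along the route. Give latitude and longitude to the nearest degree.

≈ lat 30°S, lon 52°W

Write both endpoints as unit vectors p₁, p₂ with components (cos φ cos λ, cos φ sin λ, sin φ).
The central angle between the endpoints is δ = arccos(p₁·p₂) ≈ 1.370 rad (78.5°).
Interpolate at f = 0.60 with slerp weights a = sin((1−f)δ)/sin δ ≈ 0.532, b = sin(fδ)/sin δ ≈ 0.748.
p = a·p₁ + b·p₂ ≈ (0.536, -0.680, -0.500); φ = arcsin(p_z) ≈ -30.01°, λ = atan2(p_y, p_x) ≈ -51.78°.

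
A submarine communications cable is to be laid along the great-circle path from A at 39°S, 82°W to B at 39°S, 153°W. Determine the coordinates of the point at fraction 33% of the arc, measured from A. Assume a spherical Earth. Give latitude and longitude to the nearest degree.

Write both endpoints as unit vectors p₁, p₂ with components (cos φ cos λ, cos φ sin λ, sin φ).
The central angle between the endpoints is δ = arccos(p₁·p₂) ≈ 0.936 rad (53.7°).
Interpolate at f = 0.33 with slerp weights a = sin((1−f)δ)/sin δ ≈ 0.729, b = sin(fδ)/sin δ ≈ 0.378.
p = a·p₁ + b·p₂ ≈ (-0.183, -0.694, -0.696); φ = arcsin(p_z) ≈ -44.13°, λ = atan2(p_y, p_x) ≈ -104.74°.

≈ 44°S, 105°W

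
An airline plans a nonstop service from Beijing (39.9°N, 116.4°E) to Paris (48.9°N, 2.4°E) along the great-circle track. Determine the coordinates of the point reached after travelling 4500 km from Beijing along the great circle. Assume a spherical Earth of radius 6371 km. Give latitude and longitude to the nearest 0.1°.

≈ 61.2°N, 58.9°E

From cos δ = sin φ₁ sin φ₂ + cos φ₁ cos φ₂ cos Δλ, the central angle is δ ≈ 1.289 rad (73.8°). The total great-circle distance is δ·R ≈ 1.289 × 6371 ≈ 8211 km, so the target fraction is f = 4500/8211 ≈ 0.548.
Interpolate at f ≈ 0.548 with slerp weights a = sin((1−f)δ)/sin δ ≈ 0.573, b = sin(fδ)/sin δ ≈ 0.676.
p = a·p₁ + b·p₂ ≈ (0.248, 0.412, 0.877); φ = arcsin(p_z) ≈ 61.23°, λ = atan2(p_y, p_x) ≈ 58.92°.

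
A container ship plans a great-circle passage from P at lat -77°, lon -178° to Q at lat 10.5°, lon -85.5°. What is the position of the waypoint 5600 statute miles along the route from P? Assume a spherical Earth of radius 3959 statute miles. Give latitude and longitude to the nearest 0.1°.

≈ lat -8.7°, lon -90.0°

The haversine formula gives a central angle δ ≈ 1.759 rad (100.8°) between the endpoints. The total great-circle distance is δ·R ≈ 1.759 × 3959 ≈ 6964 mi, so the target fraction is f = 5600/6964 ≈ 0.804.
Interpolate at f ≈ 0.804 with slerp weights a = sin((1−f)δ)/sin δ ≈ 0.344, b = sin(fδ)/sin δ ≈ 1.006.
p = a·p₁ + b·p₂ ≈ (0.000, -0.988, -0.152); φ = arcsin(p_z) ≈ -8.73°, λ = atan2(p_y, p_x) ≈ -89.99°.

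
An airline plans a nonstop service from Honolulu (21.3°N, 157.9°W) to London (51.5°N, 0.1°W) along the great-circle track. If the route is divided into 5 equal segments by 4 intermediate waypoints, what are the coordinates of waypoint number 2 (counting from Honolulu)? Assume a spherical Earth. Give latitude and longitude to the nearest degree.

Write both endpoints as unit vectors p₁, p₂ with components (cos φ cos λ, cos φ sin λ, sin φ).
The central angle between the endpoints is δ = arccos(p₁·p₂) ≈ 1.826 rad (104.6°).
Interpolate at f = 2/5 with slerp weights a = sin((1−f)δ)/sin δ ≈ 0.919, b = sin(fδ)/sin δ ≈ 0.690.
p = a·p₁ + b·p₂ ≈ (-0.364, -0.323, 0.874); φ = arcsin(p_z) ≈ 60.88°, λ = atan2(p_y, p_x) ≈ -138.43°.

≈ 61°N, 138°W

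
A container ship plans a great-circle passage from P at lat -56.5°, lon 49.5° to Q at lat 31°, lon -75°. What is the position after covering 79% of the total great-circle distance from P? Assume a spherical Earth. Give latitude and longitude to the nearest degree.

≈ lat 8°, lon -57°

Convert each endpoint to a unit vector on the sphere (x = cos φ cos λ, y = cos φ sin λ, z = sin φ).
The central angle between the endpoints is δ = arccos(p₁·p₂) ≈ 2.343 rad (134.2°).
Interpolate at f = 0.79 with slerp weights a = sin((1−f)δ)/sin δ ≈ 0.659, b = sin(fδ)/sin δ ≈ 1.341.
p = a·p₁ + b·p₂ ≈ (0.534, -0.834, 0.141); φ = arcsin(p_z) ≈ 8.11°, λ = atan2(p_y, p_x) ≈ -57.37°.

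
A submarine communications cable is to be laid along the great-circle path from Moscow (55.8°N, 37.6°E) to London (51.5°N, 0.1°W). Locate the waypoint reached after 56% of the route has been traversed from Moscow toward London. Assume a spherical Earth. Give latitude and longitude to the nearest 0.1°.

≈ 54.8°N, 15.5°E

Write both endpoints as unit vectors p₁, p₂ with components (cos φ cos λ, cos φ sin λ, sin φ).
The central angle between the endpoints is δ = arccos(p₁·p₂) ≈ 0.392 rad (22.5°).
Interpolate at f = 0.56 with slerp weights a = sin((1−f)δ)/sin δ ≈ 0.449, b = sin(fδ)/sin δ ≈ 0.570.
p = a·p₁ + b·p₂ ≈ (0.555, 0.153, 0.818); φ = arcsin(p_z) ≈ 54.85°, λ = atan2(p_y, p_x) ≈ 15.46°.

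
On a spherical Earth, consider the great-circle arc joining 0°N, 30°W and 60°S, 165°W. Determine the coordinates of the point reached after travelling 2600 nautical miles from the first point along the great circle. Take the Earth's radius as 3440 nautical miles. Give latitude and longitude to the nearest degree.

≈ 39°S, 50°W

Convert each endpoint to a unit vector on the sphere (x = cos φ cos λ, y = cos φ sin λ, z = sin φ).
The central angle between the endpoints is δ = arccos(p₁·p₂) ≈ 1.932 rad (110.7°). The total great-circle distance is δ·R ≈ 1.932 × 3440 ≈ 6647 nmi, so the target fraction is f = 2600/6647 ≈ 0.391.
Interpolate at f ≈ 0.391 with slerp weights a = sin((1−f)δ)/sin δ ≈ 0.987, b = sin(fδ)/sin δ ≈ 0.733.
p = a·p₁ + b·p₂ ≈ (0.501, -0.588, -0.635); φ = arcsin(p_z) ≈ -39.42°, λ = atan2(p_y, p_x) ≈ -49.61°.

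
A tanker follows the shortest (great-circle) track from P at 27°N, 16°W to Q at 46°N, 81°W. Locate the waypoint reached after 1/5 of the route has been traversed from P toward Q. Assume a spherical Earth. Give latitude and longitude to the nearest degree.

Write both endpoints as unit vectors p₁, p₂ with components (cos φ cos λ, cos φ sin λ, sin φ).
The central angle between the endpoints is δ = arccos(p₁·p₂) ≈ 0.942 rad (54.0°).
Interpolate at f = 1/5 with slerp weights a = sin((1−f)δ)/sin δ ≈ 0.846, b = sin(fδ)/sin δ ≈ 0.232.
p = a·p₁ + b·p₂ ≈ (0.750, -0.367, 0.551); φ = arcsin(p_z) ≈ 33.42°, λ = atan2(p_y, p_x) ≈ -26.06°.

≈ 33°N, 26°W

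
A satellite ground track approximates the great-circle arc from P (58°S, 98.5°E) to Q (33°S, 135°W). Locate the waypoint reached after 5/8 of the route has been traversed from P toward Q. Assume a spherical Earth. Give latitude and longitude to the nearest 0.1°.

≈ (57.8°S, 158.6°W)

Convert each endpoint to a unit vector on the sphere (x = cos φ cos λ, y = cos φ sin λ, z = sin φ).
The central angle between the endpoints is δ = arccos(p₁·p₂) ≈ 1.372 rad (78.6°).
Interpolate at f = 5/8 with slerp weights a = sin((1−f)δ)/sin δ ≈ 0.502, b = sin(fδ)/sin δ ≈ 0.771.
p = a·p₁ + b·p₂ ≈ (-0.497, -0.194, -0.846); φ = arcsin(p_z) ≈ -57.76°, λ = atan2(p_y, p_x) ≈ -158.63°.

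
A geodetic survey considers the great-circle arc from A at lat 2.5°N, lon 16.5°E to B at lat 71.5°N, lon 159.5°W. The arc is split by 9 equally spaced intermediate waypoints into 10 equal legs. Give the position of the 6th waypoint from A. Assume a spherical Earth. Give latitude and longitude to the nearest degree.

≈ lat 66°N, lon 14°E

From cos δ = sin φ₁ sin φ₂ + cos φ₁ cos φ₂ cos Δλ, the central angle is δ ≈ 1.849 rad (106.0°).
Interpolate at f = 6/10 with slerp weights a = sin((1−f)δ)/sin δ ≈ 0.701, b = sin(fδ)/sin δ ≈ 0.931.
p = a·p₁ + b·p₂ ≈ (0.395, 0.095, 0.914); φ = arcsin(p_z) ≈ 66.04°, λ = atan2(p_y, p_x) ≈ 13.59°.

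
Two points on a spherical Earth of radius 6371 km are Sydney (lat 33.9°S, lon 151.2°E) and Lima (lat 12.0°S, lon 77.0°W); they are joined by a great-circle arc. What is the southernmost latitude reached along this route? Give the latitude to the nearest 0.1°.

≈ 48.0°S

The great circle lies in the plane with unit normal n̂ = (p₁ × p₂)/|p₁ × p₂|.
Here n̂_z ≈ +0.669; the vertex latitude is φ_max = arccos|n̂_z| ≈ 48.0°.
Check via Clairaut: cos φ_max = |cos φ₁| · sin C = cos(33.9°)·sin(126.3°) ≈ 0.669, again giving ≈ 48.0°.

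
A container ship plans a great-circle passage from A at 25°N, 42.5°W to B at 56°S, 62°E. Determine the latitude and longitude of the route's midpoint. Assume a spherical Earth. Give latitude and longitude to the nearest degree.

≈ 23°S, 7°W

From cos δ = sin φ₁ sin φ₂ + cos φ₁ cos φ₂ cos Δλ, the central angle is δ ≈ 2.068 rad (118.5°).
Interpolate at f = 1/2 with slerp weights a = sin((1−f)δ)/sin δ ≈ 0.978, b = sin(fδ)/sin δ ≈ 0.978.
p = a·p₁ + b·p₂ ≈ (0.910, -0.116, -0.397); φ = arcsin(p_z) ≈ -23.42°, λ = atan2(p_y, p_x) ≈ -7.26°.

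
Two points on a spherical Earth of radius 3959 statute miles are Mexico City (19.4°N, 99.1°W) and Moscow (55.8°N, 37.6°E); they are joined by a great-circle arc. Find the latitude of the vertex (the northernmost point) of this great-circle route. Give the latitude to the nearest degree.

≈ 69°N

The great circle lies in the plane with unit normal n̂ = (p₁ × p₂)/|p₁ × p₂|.
Here n̂_z ≈ +0.366; the vertex latitude is φ_max = arccos|n̂_z| ≈ 68.5°.
Check via Clairaut: cos φ_max = |cos φ₁| · sin C = cos(19.4°)·sin(22.8°) ≈ 0.366, again giving ≈ 68.5°.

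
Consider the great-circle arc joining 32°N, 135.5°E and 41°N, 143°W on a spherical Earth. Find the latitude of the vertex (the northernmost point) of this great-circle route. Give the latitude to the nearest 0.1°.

≈ 45.1°N

The great circle lies in the plane with unit normal n̂ = (p₁ × p₂)/|p₁ × p₂|.
Here n̂_z ≈ +0.706; the vertex latitude is φ_max = arccos|n̂_z| ≈ 45.1°.
Check via Clairaut: cos φ_max = |cos φ₁| · sin C = cos(32.0°)·sin(56.3°) ≈ 0.706, again giving ≈ 45.1°.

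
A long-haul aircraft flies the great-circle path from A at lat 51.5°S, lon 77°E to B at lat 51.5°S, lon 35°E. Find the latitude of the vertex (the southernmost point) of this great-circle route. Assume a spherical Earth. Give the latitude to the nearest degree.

≈ 53°S

The great circle lies in the plane with unit normal n̂ = (p₁ × p₂)/|p₁ × p₂|.
Here n̂_z ≈ -0.596; the vertex latitude is φ_max = arccos|n̂_z| ≈ 53.4°.
Check via Clairaut: cos φ_max = |cos φ₁| · sin C = cos(51.5°)·sin(106.7°) ≈ 0.596, again giving ≈ 53.4°.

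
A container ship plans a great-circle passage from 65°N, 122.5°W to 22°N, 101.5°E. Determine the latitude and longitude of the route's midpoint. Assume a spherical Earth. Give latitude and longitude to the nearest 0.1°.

Write both endpoints as unit vectors p₁, p₂ with components (cos φ cos λ, cos φ sin λ, sin φ).
The central angle between the endpoints is δ = arccos(p₁·p₂) ≈ 1.513 rad (86.7°).
Interpolate at f = 1/2 with slerp weights a = sin((1−f)δ)/sin δ ≈ 0.688, b = sin(fδ)/sin δ ≈ 0.688.
p = a·p₁ + b·p₂ ≈ (-0.283, 0.380, 0.881); φ = arcsin(p_z) ≈ 61.73°, λ = atan2(p_y, p_x) ≈ 126.72°.

≈ 61.7°N, 126.7°E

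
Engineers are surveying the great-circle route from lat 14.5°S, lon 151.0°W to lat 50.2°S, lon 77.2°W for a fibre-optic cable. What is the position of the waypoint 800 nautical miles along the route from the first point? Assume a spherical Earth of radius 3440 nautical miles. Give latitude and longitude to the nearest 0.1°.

≈ lat 24.3°S, lon 141.4°W

Convert each endpoint to a unit vector on the sphere (x = cos φ cos λ, y = cos φ sin λ, z = sin φ).
The central angle between the endpoints is δ = arccos(p₁·p₂) ≈ 1.197 rad (68.6°). The total great-circle distance is δ·R ≈ 1.197 × 3440 ≈ 4117 nmi, so the target fraction is f = 800/4117 ≈ 0.194.
Interpolate at f ≈ 0.194 with slerp weights a = sin((1−f)δ)/sin δ ≈ 0.883, b = sin(fδ)/sin δ ≈ 0.248.
p = a·p₁ + b·p₂ ≈ (-0.712, -0.569, -0.411); φ = arcsin(p_z) ≈ -24.28°, λ = atan2(p_y, p_x) ≈ -141.39°.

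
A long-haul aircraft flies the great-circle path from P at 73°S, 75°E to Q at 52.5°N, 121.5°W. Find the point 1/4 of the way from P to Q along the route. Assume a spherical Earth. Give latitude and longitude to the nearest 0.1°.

Convert each endpoint to a unit vector on the sphere (x = cos φ cos λ, y = cos φ sin λ, z = sin φ).
The central angle between the endpoints is δ = arccos(p₁·p₂) ≈ 2.763 rad (158.3°).
Interpolate at f = 1/4 with slerp weights a = sin((1−f)δ)/sin δ ≈ 2.375, b = sin(fδ)/sin δ ≈ 1.726.
p = a·p₁ + b·p₂ ≈ (-0.369, -0.225, -0.902); φ = arcsin(p_z) ≈ -64.37°, λ = atan2(p_y, p_x) ≈ -148.62°.

≈ 64.4°S, 148.6°W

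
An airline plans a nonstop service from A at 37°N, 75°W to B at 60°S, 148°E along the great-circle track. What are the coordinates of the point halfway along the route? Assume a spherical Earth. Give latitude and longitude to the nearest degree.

≈ 26°S, 113°W

The haversine formula gives a central angle δ ≈ 2.520 rad (144.4°) between the endpoints.
Interpolate at f = 1/2 with slerp weights a = sin((1−f)δ)/sin δ ≈ 1.636, b = sin(fδ)/sin δ ≈ 1.636.
p = a·p₁ + b·p₂ ≈ (-0.356, -0.829, -0.432); φ = arcsin(p_z) ≈ -25.61°, λ = atan2(p_y, p_x) ≈ -113.22°.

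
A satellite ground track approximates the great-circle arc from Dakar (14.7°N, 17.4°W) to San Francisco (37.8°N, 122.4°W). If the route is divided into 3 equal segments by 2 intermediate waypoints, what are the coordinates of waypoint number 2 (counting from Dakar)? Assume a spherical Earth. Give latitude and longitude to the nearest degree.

≈ 42°N, 82°W

The haversine formula gives a central angle δ ≈ 1.613 rad (92.4°) between the endpoints.
Interpolate at f = 2/3 with slerp weights a = sin((1−f)δ)/sin δ ≈ 0.513, b = sin(fδ)/sin δ ≈ 0.881.
p = a·p₁ + b·p₂ ≈ (0.100, -0.736, 0.670); φ = arcsin(p_z) ≈ 42.05°, λ = atan2(p_y, p_x) ≈ -82.23°.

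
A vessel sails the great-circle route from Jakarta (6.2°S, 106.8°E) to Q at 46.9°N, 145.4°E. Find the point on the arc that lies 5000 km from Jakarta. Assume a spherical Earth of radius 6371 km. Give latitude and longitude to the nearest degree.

Write both endpoints as unit vectors p₁, p₂ with components (cos φ cos λ, cos φ sin λ, sin φ).
The central angle between the endpoints is δ = arccos(p₁·p₂) ≈ 1.102 rad (63.1°). The total great-circle distance is δ·R ≈ 1.102 × 6371 ≈ 7019 km, so the target fraction is f = 5000/7019 ≈ 0.712.
Interpolate at f ≈ 0.712 with slerp weights a = sin((1−f)δ)/sin δ ≈ 0.349, b = sin(fδ)/sin δ ≈ 0.792.
p = a·p₁ + b·p₂ ≈ (-0.546, 0.640, 0.541); φ = arcsin(p_z) ≈ 32.73°, λ = atan2(p_y, p_x) ≈ 130.47°.

≈ 33°N, 130°E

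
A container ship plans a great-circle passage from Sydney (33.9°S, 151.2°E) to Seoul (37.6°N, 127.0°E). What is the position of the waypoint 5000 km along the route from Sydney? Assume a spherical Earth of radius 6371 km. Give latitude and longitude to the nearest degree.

Convert each endpoint to a unit vector on the sphere (x = cos φ cos λ, y = cos φ sin λ, z = sin φ).
The central angle between the endpoints is δ = arccos(p₁·p₂) ≈ 1.308 rad (75.0°). The total great-circle distance is δ·R ≈ 1.308 × 6371 ≈ 8335 km, so the target fraction is f = 5000/8335 ≈ 0.600.
Interpolate at f ≈ 0.600 with slerp weights a = sin((1−f)δ)/sin δ ≈ 0.518, b = sin(fδ)/sin δ ≈ 0.732.
p = a·p₁ + b·p₂ ≈ (-0.725, 0.670, 0.158); φ = arcsin(p_z) ≈ 9.08°, λ = atan2(p_y, p_x) ≈ 137.27°.

≈ (9°N, 137°E)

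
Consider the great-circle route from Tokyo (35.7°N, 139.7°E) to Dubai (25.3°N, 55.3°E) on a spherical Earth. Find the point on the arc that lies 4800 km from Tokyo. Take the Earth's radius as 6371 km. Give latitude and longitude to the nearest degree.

≈ (37°N, 85°E)

The haversine formula gives a central angle δ ≈ 1.244 rad (71.3°) between the endpoints. The total great-circle distance is δ·R ≈ 1.244 × 6371 ≈ 7925 km, so the target fraction is f = 4800/7925 ≈ 0.606.
Interpolate at f ≈ 0.606 with slerp weights a = sin((1−f)δ)/sin δ ≈ 0.497, b = sin(fδ)/sin δ ≈ 0.722.
p = a·p₁ + b·p₂ ≈ (0.064, 0.798, 0.599); φ = arcsin(p_z) ≈ 36.80°, λ = atan2(p_y, p_x) ≈ 85.44°.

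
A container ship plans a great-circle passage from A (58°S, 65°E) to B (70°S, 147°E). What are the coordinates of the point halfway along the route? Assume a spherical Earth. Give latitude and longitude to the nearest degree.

≈ (69°S, 95°E)

Convert each endpoint to a unit vector on the sphere (x = cos φ cos λ, y = cos φ sin λ, z = sin φ).
The central angle between the endpoints is δ = arccos(p₁·p₂) ≈ 0.606 rad (34.7°).
Interpolate at f = 1/2 with slerp weights a = sin((1−f)δ)/sin δ ≈ 0.524, b = sin(fδ)/sin δ ≈ 0.524.
p = a·p₁ + b·p₂ ≈ (-0.033, 0.349, -0.936); φ = arcsin(p_z) ≈ -69.47°, λ = atan2(p_y, p_x) ≈ 95.39°.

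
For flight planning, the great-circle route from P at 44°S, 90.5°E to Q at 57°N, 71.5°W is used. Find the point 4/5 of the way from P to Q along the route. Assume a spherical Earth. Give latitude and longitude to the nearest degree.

≈ 64°N, 3°W

From cos δ = sin φ₁ sin φ₂ + cos φ₁ cos φ₂ cos Δλ, the central angle is δ ≈ 2.841 rad (162.8°).
Interpolate at f = 4/5 with slerp weights a = sin((1−f)δ)/sin δ ≈ 1.818, b = sin(fδ)/sin δ ≈ 2.580.
p = a·p₁ + b·p₂ ≈ (0.434, -0.024, 0.900); φ = arcsin(p_z) ≈ 64.21°, λ = atan2(p_y, p_x) ≈ -3.23°.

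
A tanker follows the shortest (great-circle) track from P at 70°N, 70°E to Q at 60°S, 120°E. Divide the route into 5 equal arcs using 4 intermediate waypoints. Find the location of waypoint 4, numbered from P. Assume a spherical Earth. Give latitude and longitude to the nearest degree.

Write both endpoints as unit vectors p₁, p₂ with components (cos φ cos λ, cos φ sin λ, sin φ).
The central angle between the endpoints is δ = arccos(p₁·p₂) ≈ 2.352 rad (134.7°).
Interpolate at f = 4/5 with slerp weights a = sin((1−f)δ)/sin δ ≈ 0.638, b = sin(fδ)/sin δ ≈ 1.340.
p = a·p₁ + b·p₂ ≈ (-0.260, 0.785, -0.561); φ = arcsin(p_z) ≈ -34.15°, λ = atan2(p_y, p_x) ≈ 108.35°.

≈ 34°S, 108°E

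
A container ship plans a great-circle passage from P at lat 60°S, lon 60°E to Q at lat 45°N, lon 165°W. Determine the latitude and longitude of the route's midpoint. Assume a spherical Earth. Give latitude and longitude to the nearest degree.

Write both endpoints as unit vectors p₁, p₂ with components (cos φ cos λ, cos φ sin λ, sin φ).
The central angle between the endpoints is δ = arccos(p₁·p₂) ≈ 2.611 rad (149.6°).
Interpolate at f = 1/2 with slerp weights a = sin((1−f)δ)/sin δ ≈ 1.906, b = sin(fδ)/sin δ ≈ 1.906.
p = a·p₁ + b·p₂ ≈ (-0.825, 0.477, -0.303); φ = arcsin(p_z) ≈ -17.63°, λ = atan2(p_y, p_x) ≈ 150.00°.

≈ lat 18°S, lon 150°E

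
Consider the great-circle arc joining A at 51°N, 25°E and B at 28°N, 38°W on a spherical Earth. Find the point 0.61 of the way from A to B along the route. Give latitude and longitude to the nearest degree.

The haversine formula gives a central angle δ ≈ 0.906 rad (51.9°) between the endpoints.
Interpolate at f = 0.61 with slerp weights a = sin((1−f)δ)/sin δ ≈ 0.440, b = sin(fδ)/sin δ ≈ 0.667.
p = a·p₁ + b·p₂ ≈ (0.715, -0.246, 0.655); φ = arcsin(p_z) ≈ 40.90°, λ = atan2(p_y, p_x) ≈ -18.96°.

≈ 41°N, 19°W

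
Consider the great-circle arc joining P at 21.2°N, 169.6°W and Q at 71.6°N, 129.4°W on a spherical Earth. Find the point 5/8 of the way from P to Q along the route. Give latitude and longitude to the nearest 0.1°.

≈ 54.2°N, 155.7°W

The haversine formula gives a central angle δ ≈ 0.967 rad (55.4°) between the endpoints.
Interpolate at f = 5/8 with slerp weights a = sin((1−f)δ)/sin δ ≈ 0.431, b = sin(fδ)/sin δ ≈ 0.690.
p = a·p₁ + b·p₂ ≈ (-0.533, -0.241, 0.811); φ = arcsin(p_z) ≈ 54.18°, λ = atan2(p_y, p_x) ≈ -155.70°.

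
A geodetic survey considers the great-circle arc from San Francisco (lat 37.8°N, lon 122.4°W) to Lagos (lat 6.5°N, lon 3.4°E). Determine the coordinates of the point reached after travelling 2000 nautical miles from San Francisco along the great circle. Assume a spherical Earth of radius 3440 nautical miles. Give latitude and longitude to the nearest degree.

The haversine formula gives a central angle δ ≈ 1.971 rad (112.9°) between the endpoints. The total great-circle distance is δ·R ≈ 1.971 × 3440 ≈ 6781 nmi, so the target fraction is f = 2000/6781 ≈ 0.295.
Interpolate at f ≈ 0.295 with slerp weights a = sin((1−f)δ)/sin δ ≈ 1.068, b = sin(fδ)/sin δ ≈ 0.596.
p = a·p₁ + b·p₂ ≈ (0.139, -0.678, 0.722); φ = arcsin(p_z) ≈ 46.24°, λ = atan2(p_y, p_x) ≈ -78.39°.

≈ lat 46°N, lon 78°W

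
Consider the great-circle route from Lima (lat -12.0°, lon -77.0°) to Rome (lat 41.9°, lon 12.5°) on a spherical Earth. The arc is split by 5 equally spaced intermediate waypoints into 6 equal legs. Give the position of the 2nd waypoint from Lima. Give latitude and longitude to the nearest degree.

≈ lat 10°, lon -53°

Convert each endpoint to a unit vector on the sphere (x = cos φ cos λ, y = cos φ sin λ, z = sin φ).
The central angle between the endpoints is δ = arccos(p₁·p₂) ≈ 1.704 rad (97.6°).
Interpolate at f = 2/6 with slerp weights a = sin((1−f)δ)/sin δ ≈ 0.915, b = sin(fδ)/sin δ ≈ 0.543.
p = a·p₁ + b·p₂ ≈ (0.596, -0.785, 0.172); φ = arcsin(p_z) ≈ 9.91°, λ = atan2(p_y, p_x) ≈ -52.80°.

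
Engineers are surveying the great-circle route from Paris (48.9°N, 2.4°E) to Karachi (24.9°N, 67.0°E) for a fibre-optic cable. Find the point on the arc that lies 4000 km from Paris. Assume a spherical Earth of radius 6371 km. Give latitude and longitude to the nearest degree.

Write both endpoints as unit vectors p₁, p₂ with components (cos φ cos λ, cos φ sin λ, sin φ).
The central angle between the endpoints is δ = arccos(p₁·p₂) ≈ 0.961 rad (55.0°). The total great-circle distance is δ·R ≈ 0.961 × 6371 ≈ 6120 km, so the target fraction is f = 4000/6120 ≈ 0.654.
Interpolate at f ≈ 0.654 with slerp weights a = sin((1−f)δ)/sin δ ≈ 0.399, b = sin(fδ)/sin δ ≈ 0.717.
p = a·p₁ + b·p₂ ≈ (0.516, 0.609, 0.602); φ = arcsin(p_z) ≈ 37.02°, λ = atan2(p_y, p_x) ≈ 49.76°.

≈ 37°N, 50°E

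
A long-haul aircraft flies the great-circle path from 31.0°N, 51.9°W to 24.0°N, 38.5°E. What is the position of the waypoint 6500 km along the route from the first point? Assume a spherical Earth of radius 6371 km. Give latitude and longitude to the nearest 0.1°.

Write both endpoints as unit vectors p₁, p₂ with components (cos φ cos λ, cos φ sin λ, sin φ).
The central angle between the endpoints is δ = arccos(p₁·p₂) ≈ 1.365 rad (78.2°). The total great-circle distance is δ·R ≈ 1.365 × 6371 ≈ 8699 km, so the target fraction is f = 6500/8699 ≈ 0.747.
Interpolate at f ≈ 0.747 with slerp weights a = sin((1−f)δ)/sin δ ≈ 0.346, b = sin(fδ)/sin δ ≈ 0.871.
p = a·p₁ + b·p₂ ≈ (0.805, 0.262, 0.532); φ = arcsin(p_z) ≈ 32.14°, λ = atan2(p_y, p_x) ≈ 18.02°.

≈ 32.1°N, 18.0°E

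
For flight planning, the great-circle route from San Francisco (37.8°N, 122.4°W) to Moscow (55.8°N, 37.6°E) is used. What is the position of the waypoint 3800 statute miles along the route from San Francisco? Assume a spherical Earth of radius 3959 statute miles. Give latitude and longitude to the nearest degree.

≈ 81°N, 18°W

The haversine formula gives a central angle δ ≈ 1.481 rad (84.9°) between the endpoints. The total great-circle distance is δ·R ≈ 1.481 × 3959 ≈ 5864 mi, so the target fraction is f = 3800/5864 ≈ 0.648.
Interpolate at f ≈ 0.648 with slerp weights a = sin((1−f)δ)/sin δ ≈ 0.500, b = sin(fδ)/sin δ ≈ 0.822.
p = a·p₁ + b·p₂ ≈ (0.155, -0.052, 0.987); φ = arcsin(p_z) ≈ 80.62°, λ = atan2(p_y, p_x) ≈ -18.44°.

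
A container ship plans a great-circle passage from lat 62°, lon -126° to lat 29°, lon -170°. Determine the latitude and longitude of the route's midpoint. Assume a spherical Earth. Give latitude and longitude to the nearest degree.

The haversine formula gives a central angle δ ≈ 0.762 rad (43.7°) between the endpoints.
Interpolate at f = 1/2 with slerp weights a = sin((1−f)δ)/sin δ ≈ 0.539, b = sin(fδ)/sin δ ≈ 0.539.
p = a·p₁ + b·p₂ ≈ (-0.613, -0.286, 0.737); φ = arcsin(p_z) ≈ 47.45°, λ = atan2(p_y, p_x) ≈ -154.94°.

≈ lat 47°, lon -155°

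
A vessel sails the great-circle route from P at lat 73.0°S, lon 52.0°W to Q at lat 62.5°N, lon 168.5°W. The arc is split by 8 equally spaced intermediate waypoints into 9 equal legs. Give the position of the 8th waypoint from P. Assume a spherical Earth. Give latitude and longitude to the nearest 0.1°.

≈ lat 47.8°N, lon 152.5°W

Convert each endpoint to a unit vector on the sphere (x = cos φ cos λ, y = cos φ sin λ, z = sin φ).
The central angle between the endpoints is δ = arccos(p₁·p₂) ≈ 2.710 rad (155.3°).
Interpolate at f = 8/9 with slerp weights a = sin((1−f)δ)/sin δ ≈ 0.710, b = sin(fδ)/sin δ ≈ 1.600.
p = a·p₁ + b·p₂ ≈ (-0.596, -0.311, 0.740); φ = arcsin(p_z) ≈ 47.76°, λ = atan2(p_y, p_x) ≈ -152.46°.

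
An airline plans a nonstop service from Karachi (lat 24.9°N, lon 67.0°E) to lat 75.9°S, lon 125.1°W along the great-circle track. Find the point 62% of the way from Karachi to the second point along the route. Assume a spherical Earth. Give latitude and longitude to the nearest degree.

≈ lat 55°S, lon 73°E

Write both endpoints as unit vectors p₁, p₂ with components (cos φ cos λ, cos φ sin λ, sin φ).
The central angle between the endpoints is δ = arccos(p₁·p₂) ≈ 2.245 rad (128.6°).
Interpolate at f = 0.62 with slerp weights a = sin((1−f)δ)/sin δ ≈ 0.964, b = sin(fδ)/sin δ ≈ 1.260.
p = a·p₁ + b·p₂ ≈ (0.165, 0.554, -0.816); φ = arcsin(p_z) ≈ -54.67°, λ = atan2(p_y, p_x) ≈ 73.39°.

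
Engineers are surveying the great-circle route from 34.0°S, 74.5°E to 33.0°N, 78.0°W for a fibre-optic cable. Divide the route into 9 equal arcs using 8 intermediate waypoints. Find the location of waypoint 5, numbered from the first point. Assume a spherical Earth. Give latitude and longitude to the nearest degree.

Write both endpoints as unit vectors p₁, p₂ with components (cos φ cos λ, cos φ sin λ, sin φ).
The central angle between the endpoints is δ = arccos(p₁·p₂) ≈ 2.742 rad (157.1°).
Interpolate at f = 5/9 with slerp weights a = sin((1−f)δ)/sin δ ≈ 2.414, b = sin(fδ)/sin δ ≈ 2.569.
p = a·p₁ + b·p₂ ≈ (0.983, -0.179, 0.049); φ = arcsin(p_z) ≈ 2.82°, λ = atan2(p_y, p_x) ≈ -10.31°.

≈ 3°N, 10°W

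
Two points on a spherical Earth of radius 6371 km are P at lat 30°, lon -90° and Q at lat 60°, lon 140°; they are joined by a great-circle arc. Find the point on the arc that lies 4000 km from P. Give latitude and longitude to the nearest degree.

≈ lat 61°, lon -118°

From cos δ = sin φ₁ sin φ₂ + cos φ₁ cos φ₂ cos Δλ, the central angle is δ ≈ 1.415 rad (81.1°). The total great-circle distance is δ·R ≈ 1.415 × 6371 ≈ 9018 km, so the target fraction is f = 4000/9018 ≈ 0.444.
Interpolate at f ≈ 0.444 with slerp weights a = sin((1−f)δ)/sin δ ≈ 0.717, b = sin(fδ)/sin δ ≈ 0.595.
p = a·p₁ + b·p₂ ≈ (-0.228, -0.430, 0.874); φ = arcsin(p_z) ≈ 60.88°, λ = atan2(p_y, p_x) ≈ -117.90°.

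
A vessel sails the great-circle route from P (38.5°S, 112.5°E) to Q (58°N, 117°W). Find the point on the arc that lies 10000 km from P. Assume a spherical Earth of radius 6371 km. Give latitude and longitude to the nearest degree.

≈ (36°N, 168°E)

Convert each endpoint to a unit vector on the sphere (x = cos φ cos λ, y = cos φ sin λ, z = sin φ).
The central angle between the endpoints is δ = arccos(p₁·p₂) ≈ 2.494 rad (142.9°). The total great-circle distance is δ·R ≈ 2.494 × 6371 ≈ 15886 km, so the target fraction is f = 10000/15886 ≈ 0.629.
Interpolate at f ≈ 0.629 with slerp weights a = sin((1−f)δ)/sin δ ≈ 1.322, b = sin(fδ)/sin δ ≈ 1.657.
p = a·p₁ + b·p₂ ≈ (-0.794, 0.174, 0.582); φ = arcsin(p_z) ≈ 35.59°, λ = atan2(p_y, p_x) ≈ 167.67°.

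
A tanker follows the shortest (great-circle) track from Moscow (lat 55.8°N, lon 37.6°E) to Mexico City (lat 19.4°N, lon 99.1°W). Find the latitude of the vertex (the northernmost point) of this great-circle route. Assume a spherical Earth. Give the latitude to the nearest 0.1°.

The great circle lies in the plane with unit normal n̂ = (p₁ × p₂)/|p₁ × p₂|.
Here n̂_z ≈ -0.366; the vertex latitude is φ_max = arccos|n̂_z| ≈ 68.5°.

≈ 68.5°N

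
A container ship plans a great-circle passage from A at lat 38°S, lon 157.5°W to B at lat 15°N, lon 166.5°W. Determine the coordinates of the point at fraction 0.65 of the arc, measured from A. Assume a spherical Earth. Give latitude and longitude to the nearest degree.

≈ lat 4°S, lon 164°W

From cos δ = sin φ₁ sin φ₂ + cos φ₁ cos φ₂ cos Δλ, the central angle is δ ≈ 0.937 rad (53.7°).
Interpolate at f = 0.65 with slerp weights a = sin((1−f)δ)/sin δ ≈ 0.400, b = sin(fδ)/sin δ ≈ 0.710.
p = a·p₁ + b·p₂ ≈ (-0.958, -0.281, -0.062); φ = arcsin(p_z) ≈ -3.57°, λ = atan2(p_y, p_x) ≈ -163.67°.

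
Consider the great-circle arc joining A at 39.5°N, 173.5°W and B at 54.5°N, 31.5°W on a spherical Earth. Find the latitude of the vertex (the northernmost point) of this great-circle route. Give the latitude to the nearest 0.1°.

≈ 73.8°N

The great circle lies in the plane with unit normal n̂ = (p₁ × p₂)/|p₁ × p₂|.
Here n̂_z ≈ +0.280; the vertex latitude is φ_max = arccos|n̂_z| ≈ 73.8°.
Check via Clairaut: cos φ_max = |cos φ₁| · sin C = cos(39.5°)·sin(21.3°) ≈ 0.280, again giving ≈ 73.8°.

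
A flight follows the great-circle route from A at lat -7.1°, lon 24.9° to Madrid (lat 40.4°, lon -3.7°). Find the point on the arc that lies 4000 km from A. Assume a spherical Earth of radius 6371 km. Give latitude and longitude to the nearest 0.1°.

≈ lat 24.9°, lon 8.0°

Write both endpoints as unit vectors p₁, p₂ with components (cos φ cos λ, cos φ sin λ, sin φ).
The central angle between the endpoints is δ = arccos(p₁·p₂) ≈ 0.948 rad (54.3°). The total great-circle distance is δ·R ≈ 0.948 × 6371 ≈ 6039 km, so the target fraction is f = 4000/6039 ≈ 0.662.
Interpolate at f ≈ 0.662 with slerp weights a = sin((1−f)δ)/sin δ ≈ 0.387, b = sin(fδ)/sin δ ≈ 0.723.
p = a·p₁ + b·p₂ ≈ (0.898, 0.126, 0.421); φ = arcsin(p_z) ≈ 24.89°, λ = atan2(p_y, p_x) ≈ 8.00°.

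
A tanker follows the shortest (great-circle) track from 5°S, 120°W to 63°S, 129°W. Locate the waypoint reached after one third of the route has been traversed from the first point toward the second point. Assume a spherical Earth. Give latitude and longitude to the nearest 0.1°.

≈ 24.4°S, 121.7°W

Convert each endpoint to a unit vector on the sphere (x = cos φ cos λ, y = cos φ sin λ, z = sin φ).
The central angle between the endpoints is δ = arccos(p₁·p₂) ≈ 1.019 rad (58.4°).
Interpolate at f = 1/3 with slerp weights a = sin((1−f)δ)/sin δ ≈ 0.738, b = sin(fδ)/sin δ ≈ 0.391.
p = a·p₁ + b·p₂ ≈ (-0.479, -0.775, -0.413); φ = arcsin(p_z) ≈ -24.39°, λ = atan2(p_y, p_x) ≈ -121.75°.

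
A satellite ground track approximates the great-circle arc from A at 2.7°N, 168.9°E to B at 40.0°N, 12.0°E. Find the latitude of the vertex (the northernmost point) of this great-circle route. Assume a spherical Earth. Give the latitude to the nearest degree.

≈ 66°N

The great circle lies in the plane with unit normal n̂ = (p₁ × p₂)/|p₁ × p₂|.
Here n̂_z ≈ -0.406; the vertex latitude is φ_max = arccos|n̂_z| ≈ 66.0°.
Check via Clairaut: cos φ_max = |cos φ₁| · sin C = cos(2.7°)·sin(24.0°) ≈ 0.406, again giving ≈ 66.0°.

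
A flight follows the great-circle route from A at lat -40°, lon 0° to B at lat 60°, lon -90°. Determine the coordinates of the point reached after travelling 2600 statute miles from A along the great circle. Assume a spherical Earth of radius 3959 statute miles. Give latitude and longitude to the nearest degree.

≈ lat -8°, lon -22°

From cos δ = sin φ₁ sin φ₂ + cos φ₁ cos φ₂ cos Δλ, the central angle is δ ≈ 2.161 rad (123.8°). The total great-circle distance is δ·R ≈ 2.161 × 3959 ≈ 8556 mi, so the target fraction is f = 2600/8556 ≈ 0.304.
Interpolate at f ≈ 0.304 with slerp weights a = sin((1−f)δ)/sin δ ≈ 1.201, b = sin(fδ)/sin δ ≈ 0.735.
p = a·p₁ + b·p₂ ≈ (0.920, -0.367, -0.136); φ = arcsin(p_z) ≈ -7.79°, λ = atan2(p_y, p_x) ≈ -21.77°.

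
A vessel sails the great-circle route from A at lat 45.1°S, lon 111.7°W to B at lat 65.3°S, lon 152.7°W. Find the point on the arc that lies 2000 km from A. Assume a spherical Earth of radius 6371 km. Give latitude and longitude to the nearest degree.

Write both endpoints as unit vectors p₁, p₂ with components (cos φ cos λ, cos φ sin λ, sin φ).
The central angle between the endpoints is δ = arccos(p₁·p₂) ≈ 0.523 rad (30.0°). The total great-circle distance is δ·R ≈ 0.523 × 6371 ≈ 3334 km, so the target fraction is f = 2000/3334 ≈ 0.600.
Interpolate at f ≈ 0.600 with slerp weights a = sin((1−f)δ)/sin δ ≈ 0.416, b = sin(fδ)/sin δ ≈ 0.618.
p = a·p₁ + b·p₂ ≈ (-0.338, -0.391, -0.856); φ = arcsin(p_z) ≈ -58.87°, λ = atan2(p_y, p_x) ≈ -130.82°.

≈ lat 59°S, lon 131°W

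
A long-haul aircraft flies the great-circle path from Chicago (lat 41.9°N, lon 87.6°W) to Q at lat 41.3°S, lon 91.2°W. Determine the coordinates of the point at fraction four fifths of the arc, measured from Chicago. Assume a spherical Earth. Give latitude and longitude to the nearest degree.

Write both endpoints as unit vectors p₁, p₂ with components (cos φ cos λ, cos φ sin λ, sin φ).
The central angle between the endpoints is δ = arccos(p₁·p₂) ≈ 1.453 rad (83.3°).
Interpolate at f = 4/5 with slerp weights a = sin((1−f)δ)/sin δ ≈ 0.289, b = sin(fδ)/sin δ ≈ 0.924.
p = a·p₁ + b·p₂ ≈ (-0.006, -0.909, -0.417); φ = arcsin(p_z) ≈ -24.66°, λ = atan2(p_y, p_x) ≈ -90.35°.

≈ lat 25°S, lon 90°W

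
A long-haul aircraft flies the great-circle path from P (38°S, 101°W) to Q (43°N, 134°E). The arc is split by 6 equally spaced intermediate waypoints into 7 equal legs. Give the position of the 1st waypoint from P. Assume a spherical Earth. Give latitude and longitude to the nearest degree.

≈ (28°S, 121°W)

Write both endpoints as unit vectors p₁, p₂ with components (cos φ cos λ, cos φ sin λ, sin φ).
The central angle between the endpoints is δ = arccos(p₁·p₂) ≈ 2.420 rad (138.6°).
Interpolate at f = 1/7 with slerp weights a = sin((1−f)δ)/sin δ ≈ 1.326, b = sin(fδ)/sin δ ≈ 0.513.
p = a·p₁ + b·p₂ ≈ (-0.460, -0.756, -0.466); φ = arcsin(p_z) ≈ -27.81°, λ = atan2(p_y, p_x) ≈ -121.32°.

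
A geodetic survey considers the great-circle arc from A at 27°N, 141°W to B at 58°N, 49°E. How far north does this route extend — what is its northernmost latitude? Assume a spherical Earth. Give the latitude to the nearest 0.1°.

The great circle lies in the plane with unit normal n̂ = (p₁ × p₂)/|p₁ × p₂|.
Here n̂_z ≈ -0.082; the vertex latitude is φ_max = arccos|n̂_z| ≈ 85.3°.
Check via Clairaut: cos φ_max = |cos φ₁| · sin C = cos(27.0°)·sin(5.3°) ≈ 0.082, again giving ≈ 85.3°.

≈ 85.3°N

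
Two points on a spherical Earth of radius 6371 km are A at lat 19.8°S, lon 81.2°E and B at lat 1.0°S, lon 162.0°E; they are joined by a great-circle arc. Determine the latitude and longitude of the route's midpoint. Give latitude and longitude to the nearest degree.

≈ lat 14°S, lon 123°E

Convert each endpoint to a unit vector on the sphere (x = cos φ cos λ, y = cos φ sin λ, z = sin φ).
The central angle between the endpoints is δ = arccos(p₁·p₂) ≈ 1.414 rad (81.0°).
Interpolate at f = 1/2 with slerp weights a = sin((1−f)δ)/sin δ ≈ 0.658, b = sin(fδ)/sin δ ≈ 0.658.
p = a·p₁ + b·p₂ ≈ (-0.531, 0.815, -0.234); φ = arcsin(p_z) ≈ -13.55°, λ = atan2(p_y, p_x) ≈ 123.08°.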